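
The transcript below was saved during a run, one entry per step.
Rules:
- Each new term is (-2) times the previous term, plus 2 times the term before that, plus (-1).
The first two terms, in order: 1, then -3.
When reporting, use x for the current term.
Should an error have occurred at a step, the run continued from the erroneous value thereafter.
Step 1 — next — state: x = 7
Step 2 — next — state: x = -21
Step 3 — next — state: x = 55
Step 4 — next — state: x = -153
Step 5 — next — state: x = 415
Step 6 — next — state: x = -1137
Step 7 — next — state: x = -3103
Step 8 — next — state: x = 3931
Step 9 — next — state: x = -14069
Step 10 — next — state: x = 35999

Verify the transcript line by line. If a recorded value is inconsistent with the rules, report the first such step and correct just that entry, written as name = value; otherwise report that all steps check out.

step 1: x = -2*(-3) + (2)*(1) + (-1) = 7 -> agrees with the transcript
step 2: x = -2*(7) + (2)*(-3) + (-1) = -21 -> same as recorded
step 3: x = -2*(-21) + (2)*(7) + (-1) = 55 -> confirmed correct
step 4: x = -2*(55) + (2)*(-21) + (-1) = -153 -> agrees with the transcript
step 5: x = -2*(-153) + (2)*(55) + (-1) = 415 -> in agreement
step 6: x = -2*(415) + (2)*(-153) + (-1) = -1137 -> no discrepancy
step 7: x = -2*(-1137) + (2)*(415) + (-1) = 3103 -> a discrepancy with the transcript
The earliest wrong entry is at step 7: it should read x = 3103.

step 7, x = 3103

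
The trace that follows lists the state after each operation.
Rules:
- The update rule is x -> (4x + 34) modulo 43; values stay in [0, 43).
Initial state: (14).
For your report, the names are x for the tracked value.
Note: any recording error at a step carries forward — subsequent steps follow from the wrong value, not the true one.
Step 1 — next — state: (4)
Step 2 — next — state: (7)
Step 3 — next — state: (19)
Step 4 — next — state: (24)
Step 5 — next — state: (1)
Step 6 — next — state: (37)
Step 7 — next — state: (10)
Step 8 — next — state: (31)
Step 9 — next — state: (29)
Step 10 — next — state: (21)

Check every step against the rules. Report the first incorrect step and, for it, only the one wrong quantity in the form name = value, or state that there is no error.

1. x = (4*14 + 34) mod 43 = 4 (same as recorded)
2. x = (4*4 + 34) mod 43 = 7 (confirmed correct)
3. x = (4*7 + 34) mod 43 = 19 (confirmed correct)
4. x = (4*19 + 34) mod 43 = 24 (agrees with the trace)
5. x = (4*24 + 34) mod 43 = 1 (consistent with the trace)
6. x = (4*1 + 34) mod 43 = 38 (the entry is off here)
The earliest wrong entry is at step 6: it should read x = 38.

step 6, x = 38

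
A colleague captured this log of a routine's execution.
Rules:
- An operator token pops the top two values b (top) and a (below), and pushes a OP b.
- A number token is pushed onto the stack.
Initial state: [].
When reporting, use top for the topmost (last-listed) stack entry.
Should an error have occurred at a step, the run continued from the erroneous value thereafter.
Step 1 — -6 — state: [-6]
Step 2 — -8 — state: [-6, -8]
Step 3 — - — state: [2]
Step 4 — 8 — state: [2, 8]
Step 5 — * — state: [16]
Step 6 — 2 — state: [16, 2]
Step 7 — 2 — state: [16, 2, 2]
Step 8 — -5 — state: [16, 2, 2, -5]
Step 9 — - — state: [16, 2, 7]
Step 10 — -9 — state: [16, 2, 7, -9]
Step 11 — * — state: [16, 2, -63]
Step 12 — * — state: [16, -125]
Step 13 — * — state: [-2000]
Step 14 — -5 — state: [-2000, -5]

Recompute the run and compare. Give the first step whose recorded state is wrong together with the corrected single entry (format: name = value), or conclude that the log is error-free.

1. push -6: top = -6 (agrees with the log)
2. push -8: top = -8 (checks out)
3. -6 - -8 = 2 (confirmed correct)
4. push 8: top = 8 (matches)
5. 2 * 8 = 16 (agrees with the log)
6. push 2: top = 2 (confirmed correct)
7. push 2: top = 2 (agrees with the log)
8. push -5: top = -5 (exactly as logged)
9. 2 - -5 = 7 (exactly as logged)
10. push -9: top = -9 (consistent with the log)
11. 7 * -9 = -63 (matches)
12. 2 * -63 = -126 (the log disagrees here)
That makes step 12 the first incorrect line — top = -126 is what it should show.

step 12, top = -126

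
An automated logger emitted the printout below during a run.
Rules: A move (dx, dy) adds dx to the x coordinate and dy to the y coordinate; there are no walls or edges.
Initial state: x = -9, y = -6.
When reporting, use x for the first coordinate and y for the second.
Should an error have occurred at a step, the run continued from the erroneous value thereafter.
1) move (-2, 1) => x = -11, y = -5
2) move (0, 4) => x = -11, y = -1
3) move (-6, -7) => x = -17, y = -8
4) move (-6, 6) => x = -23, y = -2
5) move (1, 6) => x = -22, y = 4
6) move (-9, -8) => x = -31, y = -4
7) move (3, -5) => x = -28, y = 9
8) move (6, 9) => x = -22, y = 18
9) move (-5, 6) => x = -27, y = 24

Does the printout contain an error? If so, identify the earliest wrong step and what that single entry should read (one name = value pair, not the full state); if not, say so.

1. x = -9 + (-2) = -11, y = -6 + (1) = -5 (exactly as logged)
2. x = -11 + (0) = -11, y = -5 + (4) = -1 (consistent with the printout)
3. x = -11 + (-6) = -17, y = -1 + (-7) = -8 (same as recorded)
4. x = -17 + (-6) = -23, y = -8 + (6) = -2 (no discrepancy)
5. x = -23 + (1) = -22, y = -2 + (6) = 4 (checks out)
6. x = -22 + (-9) = -31, y = 4 + (-8) = -4 (same as recorded)
7. x = -31 + (3) = -28, y = -4 + (-5) = -9 (first mismatch against the printout)
Step 7 is the first one off; corrected, y = -9.

step 7, y = -9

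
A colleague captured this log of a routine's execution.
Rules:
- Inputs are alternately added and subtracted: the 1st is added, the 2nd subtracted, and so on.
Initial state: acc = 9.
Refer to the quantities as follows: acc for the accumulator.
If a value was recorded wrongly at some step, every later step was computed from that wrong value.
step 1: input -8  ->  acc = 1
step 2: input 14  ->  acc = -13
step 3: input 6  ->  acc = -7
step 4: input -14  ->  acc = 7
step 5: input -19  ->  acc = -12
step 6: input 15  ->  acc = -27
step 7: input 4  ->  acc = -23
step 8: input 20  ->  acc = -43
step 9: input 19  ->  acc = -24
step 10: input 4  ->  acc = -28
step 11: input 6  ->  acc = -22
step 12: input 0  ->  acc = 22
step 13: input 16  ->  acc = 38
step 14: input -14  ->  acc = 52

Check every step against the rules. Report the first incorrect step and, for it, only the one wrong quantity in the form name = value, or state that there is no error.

Recomputing the run from the initial state:
step 1: acc = 1
step 2: acc = -13
step 3: acc = -7
step 4: acc = 7
step 5: acc = -12
step 6: acc = -27
step 7: acc = -23
step 8: acc = -43
step 9: acc = -24
step 10: acc = -28
step 11: acc = -22
step 12: acc = -22
step 13: acc = -6
step 14: acc = 8
The first disagreement with the log is at step 12, where the value should be acc = -22.

step 12, acc = -22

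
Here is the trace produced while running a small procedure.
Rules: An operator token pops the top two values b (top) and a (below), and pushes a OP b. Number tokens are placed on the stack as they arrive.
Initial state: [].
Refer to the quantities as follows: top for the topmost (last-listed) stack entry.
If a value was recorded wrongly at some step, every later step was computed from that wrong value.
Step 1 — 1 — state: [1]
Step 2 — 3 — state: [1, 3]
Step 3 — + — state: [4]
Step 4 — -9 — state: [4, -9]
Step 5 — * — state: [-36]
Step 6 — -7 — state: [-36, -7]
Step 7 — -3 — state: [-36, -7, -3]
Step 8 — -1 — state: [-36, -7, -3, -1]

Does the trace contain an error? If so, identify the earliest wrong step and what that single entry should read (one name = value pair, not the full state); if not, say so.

no error

Step 1: push 1: top = 1 — confirmed correct.
Step 2: push 3: top = 3 — in agreement.
Step 3: 1 + 3 = 4 — verified.
Step 4: push -9: top = -9 — matches.
Step 5: 4 * -9 = -36 — no discrepancy.
Step 6: push -7: top = -7 — exactly as logged.
Step 7: push -3: top = -3 — matches.
Step 8: push -1: top = -1 — matches.
All steps check out; nothing to correct.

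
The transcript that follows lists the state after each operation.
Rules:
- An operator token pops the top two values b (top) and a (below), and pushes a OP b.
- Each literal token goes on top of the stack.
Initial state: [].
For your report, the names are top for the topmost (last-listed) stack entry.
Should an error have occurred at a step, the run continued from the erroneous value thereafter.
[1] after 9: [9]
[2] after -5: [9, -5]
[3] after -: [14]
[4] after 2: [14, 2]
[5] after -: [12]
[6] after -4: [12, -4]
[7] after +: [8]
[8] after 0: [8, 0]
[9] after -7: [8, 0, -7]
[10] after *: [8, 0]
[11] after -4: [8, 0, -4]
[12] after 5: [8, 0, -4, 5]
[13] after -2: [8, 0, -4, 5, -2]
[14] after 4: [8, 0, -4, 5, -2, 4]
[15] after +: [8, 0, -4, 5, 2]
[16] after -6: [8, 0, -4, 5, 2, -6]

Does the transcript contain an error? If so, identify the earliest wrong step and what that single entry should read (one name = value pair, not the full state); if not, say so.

no error

Recomputing the run from the initial state:
step 1: [9]
step 2: [9, -5]
step 3: [14]
step 4: [14, 2]
step 5: [12]
step 6: [12, -4]
step 7: [8]
step 8: [8, 0]
step 9: [8, 0, -7]
step 10: [8, 0]
step 11: [8, 0, -4]
step 12: [8, 0, -4, 5]
step 13: [8, 0, -4, 5, -2]
step 14: [8, 0, -4, 5, -2, 4]
step 15: [8, 0, -4, 5, 2]
step 16: [8, 0, -4, 5, 2, -6]
This matches the transcript at every step.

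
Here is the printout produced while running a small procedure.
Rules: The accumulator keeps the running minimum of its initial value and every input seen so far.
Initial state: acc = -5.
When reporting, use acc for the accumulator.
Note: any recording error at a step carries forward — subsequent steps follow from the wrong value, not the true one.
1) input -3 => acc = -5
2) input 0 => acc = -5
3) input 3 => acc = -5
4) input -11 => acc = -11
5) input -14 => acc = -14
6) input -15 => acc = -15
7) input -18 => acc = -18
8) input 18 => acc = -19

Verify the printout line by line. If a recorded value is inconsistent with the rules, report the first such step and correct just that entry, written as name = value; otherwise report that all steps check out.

Recomputing the run from the initial state:
step 1: acc = -5
step 2: acc = -5
step 3: acc = -5
step 4: acc = -11
step 5: acc = -14
step 6: acc = -15
step 7: acc = -18
step 8: acc = -18
The first disagreement with the printout is at step 8, where the value should be acc = -18.

step 8, acc = -18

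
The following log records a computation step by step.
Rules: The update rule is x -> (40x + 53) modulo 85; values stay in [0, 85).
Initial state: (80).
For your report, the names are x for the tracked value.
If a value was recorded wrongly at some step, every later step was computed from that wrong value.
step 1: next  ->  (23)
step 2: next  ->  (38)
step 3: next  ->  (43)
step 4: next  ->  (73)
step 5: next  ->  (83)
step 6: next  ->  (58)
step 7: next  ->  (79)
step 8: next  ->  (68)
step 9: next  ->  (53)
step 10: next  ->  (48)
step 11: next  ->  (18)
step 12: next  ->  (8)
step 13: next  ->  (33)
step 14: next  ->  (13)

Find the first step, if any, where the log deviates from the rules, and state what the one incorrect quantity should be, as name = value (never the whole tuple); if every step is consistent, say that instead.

step 7, x = 78

Step 1: x = (40*80 + 53) mod 85 = 23 — exactly as logged.
Step 2: x = (40*23 + 53) mod 85 = 38 — confirmed correct.
Step 3: x = (40*38 + 53) mod 85 = 43 — agrees with the log.
Step 4: x = (40*43 + 53) mod 85 = 73 — same as recorded.
Step 5: x = (40*73 + 53) mod 85 = 83 — in agreement.
Step 6: x = (40*83 + 53) mod 85 = 58 — verified.
Step 7: x = (40*58 + 53) mod 85 = 78 — the log has a different value.
First deviation found at step 7; the corrected entry is x = 78.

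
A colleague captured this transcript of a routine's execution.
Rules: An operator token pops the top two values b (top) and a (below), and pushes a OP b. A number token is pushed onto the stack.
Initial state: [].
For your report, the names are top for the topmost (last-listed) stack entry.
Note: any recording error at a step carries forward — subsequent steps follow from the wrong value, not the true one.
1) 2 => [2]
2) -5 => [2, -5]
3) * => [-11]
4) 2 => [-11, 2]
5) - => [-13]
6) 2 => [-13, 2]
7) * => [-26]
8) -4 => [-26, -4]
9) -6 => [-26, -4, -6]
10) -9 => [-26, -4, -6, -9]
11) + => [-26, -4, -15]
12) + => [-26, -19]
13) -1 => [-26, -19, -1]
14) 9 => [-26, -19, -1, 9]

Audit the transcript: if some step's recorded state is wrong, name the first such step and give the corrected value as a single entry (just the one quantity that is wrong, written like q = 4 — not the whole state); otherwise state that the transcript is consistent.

step 3, top = -10

Recomputing the run from the initial state:
step 1: [2]
step 2: [2, -5]
step 3: [-10]
step 4: [-10, 2]
step 5: [-12]
step 6: [-12, 2]
step 7: [-24]
step 8: [-24, -4]
step 9: [-24, -4, -6]
step 10: [-24, -4, -6, -9]
step 11: [-24, -4, -15]
step 12: [-24, -19]
step 13: [-24, -19, -1]
step 14: [-24, -19, -1, 9]
The first disagreement with the transcript is at step 3, where the value should be top = -10.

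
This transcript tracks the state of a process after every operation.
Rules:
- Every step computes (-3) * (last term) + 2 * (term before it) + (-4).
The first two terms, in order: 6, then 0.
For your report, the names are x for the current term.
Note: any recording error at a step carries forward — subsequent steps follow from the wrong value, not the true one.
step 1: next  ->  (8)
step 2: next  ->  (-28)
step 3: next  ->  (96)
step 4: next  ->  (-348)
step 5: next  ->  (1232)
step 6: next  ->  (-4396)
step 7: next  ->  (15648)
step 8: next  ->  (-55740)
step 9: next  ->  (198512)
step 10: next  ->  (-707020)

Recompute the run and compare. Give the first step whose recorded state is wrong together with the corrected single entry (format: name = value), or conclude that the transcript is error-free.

no error

1. x = -3*(0) + (2)*(6) + (-4) = 8 (confirmed correct)
2. x = -3*(8) + (2)*(0) + (-4) = -28 (in agreement)
3. x = -3*(-28) + (2)*(8) + (-4) = 96 (in agreement)
4. x = -3*(96) + (2)*(-28) + (-4) = -348 (matches)
5. x = -3*(-348) + (2)*(96) + (-4) = 1232 (exactly as logged)
6. x = -3*(1232) + (2)*(-348) + (-4) = -4396 (checks out)
7. x = -3*(-4396) + (2)*(1232) + (-4) = 15648 (matches)
8. x = -3*(15648) + (2)*(-4396) + (-4) = -55740 (confirmed correct)
9. x = -3*(-55740) + (2)*(15648) + (-4) = 198512 (confirmed correct)
10. x = -3*(198512) + (2)*(-55740) + (-4) = -707020 (confirmed correct)
Nothing is out of place; the run is error-free.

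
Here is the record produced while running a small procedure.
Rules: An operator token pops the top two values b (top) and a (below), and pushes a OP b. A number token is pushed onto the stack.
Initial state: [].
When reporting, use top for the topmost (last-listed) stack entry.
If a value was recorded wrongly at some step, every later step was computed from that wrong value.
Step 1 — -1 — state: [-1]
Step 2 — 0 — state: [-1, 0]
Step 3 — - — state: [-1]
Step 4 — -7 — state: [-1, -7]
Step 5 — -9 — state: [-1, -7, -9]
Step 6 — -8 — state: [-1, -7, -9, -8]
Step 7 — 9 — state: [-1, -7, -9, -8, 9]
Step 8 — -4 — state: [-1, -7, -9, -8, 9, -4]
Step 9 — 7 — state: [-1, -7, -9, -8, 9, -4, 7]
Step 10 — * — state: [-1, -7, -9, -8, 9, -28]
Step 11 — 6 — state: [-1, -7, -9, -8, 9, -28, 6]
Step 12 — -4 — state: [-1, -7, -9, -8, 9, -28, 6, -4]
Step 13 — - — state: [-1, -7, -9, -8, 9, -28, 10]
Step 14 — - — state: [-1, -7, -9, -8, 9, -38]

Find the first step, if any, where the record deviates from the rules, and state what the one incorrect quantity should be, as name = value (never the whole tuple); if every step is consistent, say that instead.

Recomputing the run from the initial state:
step 1: [-1]
step 2: [-1, 0]
step 3: [-1]
step 4: [-1, -7]
step 5: [-1, -7, -9]
step 6: [-1, -7, -9, -8]
step 7: [-1, -7, -9, -8, 9]
step 8: [-1, -7, -9, -8, 9, -4]
step 9: [-1, -7, -9, -8, 9, -4, 7]
step 10: [-1, -7, -9, -8, 9, -28]
step 11: [-1, -7, -9, -8, 9, -28, 6]
step 12: [-1, -7, -9, -8, 9, -28, 6, -4]
step 13: [-1, -7, -9, -8, 9, -28, 10]
step 14: [-1, -7, -9, -8, 9, -38]
This matches the record at every step.

no error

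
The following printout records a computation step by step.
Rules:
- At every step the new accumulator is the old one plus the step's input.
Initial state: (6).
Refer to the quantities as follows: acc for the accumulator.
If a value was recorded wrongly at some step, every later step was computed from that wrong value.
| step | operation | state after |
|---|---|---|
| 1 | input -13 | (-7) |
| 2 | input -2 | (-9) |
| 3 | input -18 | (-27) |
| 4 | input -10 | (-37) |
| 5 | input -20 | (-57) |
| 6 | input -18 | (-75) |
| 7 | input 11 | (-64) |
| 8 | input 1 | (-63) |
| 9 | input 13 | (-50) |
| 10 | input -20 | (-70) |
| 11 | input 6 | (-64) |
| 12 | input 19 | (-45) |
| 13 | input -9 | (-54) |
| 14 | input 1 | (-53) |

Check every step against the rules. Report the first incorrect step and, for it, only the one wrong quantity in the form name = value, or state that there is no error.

1. acc = 6 + -13 = -7 (confirmed correct)
2. acc = -7 + -2 = -9 (no discrepancy)
3. acc = -9 + -18 = -27 (same as recorded)
4. acc = -27 + -10 = -37 (no discrepancy)
5. acc = -37 + -20 = -57 (matches)
6. acc = -57 + -18 = -75 (checks out)
7. acc = -75 + 11 = -64 (agrees with the printout)
8. acc = -64 + 1 = -63 (confirmed correct)
9. acc = -63 + 13 = -50 (agrees with the printout)
10. acc = -50 + -20 = -70 (agrees with the printout)
11. acc = -70 + 6 = -64 (agrees with the printout)
12. acc = -64 + 19 = -45 (same as recorded)
13. acc = -45 + -9 = -54 (same as recorded)
14. acc = -54 + 1 = -53 (agrees with the printout)
Nothing is out of place; the run is error-free.

no error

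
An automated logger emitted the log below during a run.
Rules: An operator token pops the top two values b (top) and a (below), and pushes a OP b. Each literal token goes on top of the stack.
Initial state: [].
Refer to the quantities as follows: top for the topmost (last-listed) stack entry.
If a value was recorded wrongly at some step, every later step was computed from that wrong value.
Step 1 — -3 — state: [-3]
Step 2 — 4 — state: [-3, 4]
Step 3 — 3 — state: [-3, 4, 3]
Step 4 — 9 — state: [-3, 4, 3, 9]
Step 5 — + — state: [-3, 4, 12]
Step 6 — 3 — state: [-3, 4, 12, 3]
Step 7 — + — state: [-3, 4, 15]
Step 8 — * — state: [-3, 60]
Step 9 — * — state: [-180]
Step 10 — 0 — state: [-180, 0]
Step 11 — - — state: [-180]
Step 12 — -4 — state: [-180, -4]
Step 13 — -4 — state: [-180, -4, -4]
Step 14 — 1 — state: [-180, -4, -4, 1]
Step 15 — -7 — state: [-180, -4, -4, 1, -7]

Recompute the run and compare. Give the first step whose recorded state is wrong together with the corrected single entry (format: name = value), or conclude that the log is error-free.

no error

step 1: push -3: top = -3 -> consistent with the log
step 2: push 4: top = 4 -> no discrepancy
step 3: push 3: top = 3 -> no discrepancy
step 4: push 9: top = 9 -> in agreement
step 5: 3 + 9 = 12 -> exactly as logged
step 6: push 3: top = 3 -> in agreement
step 7: 12 + 3 = 15 -> checks out
step 8: 4 * 15 = 60 -> agrees with the log
step 9: -3 * 60 = -180 -> same as recorded
step 10: push 0: top = 0 -> no discrepancy
step 11: -180 - 0 = -180 -> in agreement
step 12: push -4: top = -4 -> matches
step 13: push -4: top = -4 -> verified
step 14: push 1: top = 1 -> exactly as logged
step 15: push -7: top = -7 -> confirmed correct
Every step is consistent.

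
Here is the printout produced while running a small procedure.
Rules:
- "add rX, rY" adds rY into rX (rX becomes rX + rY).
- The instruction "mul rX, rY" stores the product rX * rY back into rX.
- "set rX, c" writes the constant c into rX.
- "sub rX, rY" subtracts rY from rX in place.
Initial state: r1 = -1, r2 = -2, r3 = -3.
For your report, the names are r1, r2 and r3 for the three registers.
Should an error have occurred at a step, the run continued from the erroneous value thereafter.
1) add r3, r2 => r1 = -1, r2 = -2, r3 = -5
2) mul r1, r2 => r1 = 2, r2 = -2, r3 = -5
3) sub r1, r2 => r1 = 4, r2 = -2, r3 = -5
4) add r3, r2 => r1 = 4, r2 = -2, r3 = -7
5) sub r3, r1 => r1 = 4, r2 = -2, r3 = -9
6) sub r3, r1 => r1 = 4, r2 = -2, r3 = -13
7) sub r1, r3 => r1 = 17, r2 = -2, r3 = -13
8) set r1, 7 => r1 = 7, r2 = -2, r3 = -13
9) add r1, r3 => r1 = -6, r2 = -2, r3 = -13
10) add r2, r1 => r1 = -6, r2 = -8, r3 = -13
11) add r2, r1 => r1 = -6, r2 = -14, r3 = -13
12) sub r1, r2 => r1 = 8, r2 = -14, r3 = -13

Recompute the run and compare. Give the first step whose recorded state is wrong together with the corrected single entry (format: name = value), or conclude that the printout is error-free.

step 5, r3 = -11

step 1: r3 = -3 + -2 = -5 -> exactly as logged
step 2: r1 = -1 * -2 = 2 -> same as recorded
step 3: r1 = 2 - -2 = 4 -> matches
step 4: r3 = -5 + -2 = -7 -> agrees with the printout
step 5: r3 = -7 - 4 = -11 -> first mismatch against the printout
That makes step 5 the first incorrect line — r3 = -11 is what it should show.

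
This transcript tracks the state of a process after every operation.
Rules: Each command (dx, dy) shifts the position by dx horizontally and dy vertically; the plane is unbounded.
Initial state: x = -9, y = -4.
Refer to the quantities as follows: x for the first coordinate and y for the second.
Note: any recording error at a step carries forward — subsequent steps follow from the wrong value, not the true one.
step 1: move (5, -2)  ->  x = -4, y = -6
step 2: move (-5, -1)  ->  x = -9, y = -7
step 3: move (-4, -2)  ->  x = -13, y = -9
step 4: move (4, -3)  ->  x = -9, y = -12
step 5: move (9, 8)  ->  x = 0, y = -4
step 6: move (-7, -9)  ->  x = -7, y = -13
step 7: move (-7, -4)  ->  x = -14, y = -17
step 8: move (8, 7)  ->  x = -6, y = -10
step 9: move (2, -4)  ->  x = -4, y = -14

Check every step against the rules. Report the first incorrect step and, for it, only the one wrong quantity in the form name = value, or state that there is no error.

Step 1: x = -9 + (5) = -4, y = -4 + (-2) = -6 — agrees with the transcript.
Step 2: x = -4 + (-5) = -9, y = -6 + (-1) = -7 — consistent with the transcript.
Step 3: x = -9 + (-4) = -13, y = -7 + (-2) = -9 — exactly as logged.
Step 4: x = -13 + (4) = -9, y = -9 + (-3) = -12 — verified.
Step 5: x = -9 + (9) = 0, y = -12 + (8) = -4 — no discrepancy.
Step 6: x = 0 + (-7) = -7, y = -4 + (-9) = -13 — same as recorded.
Step 7: x = -7 + (-7) = -14, y = -13 + (-4) = -17 — no discrepancy.
Step 8: x = -14 + (8) = -6, y = -17 + (7) = -10 — same as recorded.
Step 9: x = -6 + (2) = -4, y = -10 + (-4) = -14 — matches.
Nothing is out of place; the run is error-free.

no error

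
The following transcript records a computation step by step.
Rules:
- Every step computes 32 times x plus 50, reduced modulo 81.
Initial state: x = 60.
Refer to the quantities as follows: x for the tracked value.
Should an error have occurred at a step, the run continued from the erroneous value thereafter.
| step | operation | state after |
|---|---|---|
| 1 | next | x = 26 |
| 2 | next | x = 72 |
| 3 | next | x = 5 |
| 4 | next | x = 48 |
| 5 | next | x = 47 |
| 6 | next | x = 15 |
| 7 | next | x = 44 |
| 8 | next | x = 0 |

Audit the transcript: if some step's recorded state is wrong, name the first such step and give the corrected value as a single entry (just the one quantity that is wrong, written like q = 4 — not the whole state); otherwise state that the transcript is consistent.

Recomputing the run from the initial state:
step 1: x = 26
step 2: x = 72
step 3: x = 5
step 4: x = 48
step 5: x = 47
step 6: x = 15
step 7: x = 44
step 8: x = 0
This matches the transcript at every step.

no error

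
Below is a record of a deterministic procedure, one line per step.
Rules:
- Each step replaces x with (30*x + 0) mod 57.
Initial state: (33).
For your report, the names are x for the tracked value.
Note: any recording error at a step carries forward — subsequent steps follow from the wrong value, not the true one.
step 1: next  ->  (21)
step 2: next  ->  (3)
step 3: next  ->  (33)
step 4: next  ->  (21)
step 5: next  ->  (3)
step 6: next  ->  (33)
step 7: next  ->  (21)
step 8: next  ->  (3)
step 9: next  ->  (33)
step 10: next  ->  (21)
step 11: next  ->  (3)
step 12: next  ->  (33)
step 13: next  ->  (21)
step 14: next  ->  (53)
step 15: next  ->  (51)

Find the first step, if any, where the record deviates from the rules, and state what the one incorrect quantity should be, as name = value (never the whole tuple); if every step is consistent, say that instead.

step 14, x = 3

step 1: x = (30*33 + 0) mod 57 = 21 -> same as recorded
step 2: x = (30*21 + 0) mod 57 = 3 -> exactly as logged
step 3: x = (30*3 + 0) mod 57 = 33 -> verified
step 4: x = (30*33 + 0) mod 57 = 21 -> verified
step 5: x = (30*21 + 0) mod 57 = 3 -> exactly as logged
step 6: x = (30*3 + 0) mod 57 = 33 -> confirmed correct
step 7: x = (30*33 + 0) mod 57 = 21 -> verified
step 8: x = (30*21 + 0) mod 57 = 3 -> consistent with the record
step 9: x = (30*3 + 0) mod 57 = 33 -> verified
step 10: x = (30*33 + 0) mod 57 = 21 -> verified
step 11: x = (30*21 + 0) mod 57 = 3 -> matches
step 12: x = (30*3 + 0) mod 57 = 33 -> matches
step 13: x = (30*33 + 0) mod 57 = 21 -> exactly as logged
step 14: x = (30*21 + 0) mod 57 = 3 -> the record disagrees here
First incorrect step: 14; the correct value is x = 3.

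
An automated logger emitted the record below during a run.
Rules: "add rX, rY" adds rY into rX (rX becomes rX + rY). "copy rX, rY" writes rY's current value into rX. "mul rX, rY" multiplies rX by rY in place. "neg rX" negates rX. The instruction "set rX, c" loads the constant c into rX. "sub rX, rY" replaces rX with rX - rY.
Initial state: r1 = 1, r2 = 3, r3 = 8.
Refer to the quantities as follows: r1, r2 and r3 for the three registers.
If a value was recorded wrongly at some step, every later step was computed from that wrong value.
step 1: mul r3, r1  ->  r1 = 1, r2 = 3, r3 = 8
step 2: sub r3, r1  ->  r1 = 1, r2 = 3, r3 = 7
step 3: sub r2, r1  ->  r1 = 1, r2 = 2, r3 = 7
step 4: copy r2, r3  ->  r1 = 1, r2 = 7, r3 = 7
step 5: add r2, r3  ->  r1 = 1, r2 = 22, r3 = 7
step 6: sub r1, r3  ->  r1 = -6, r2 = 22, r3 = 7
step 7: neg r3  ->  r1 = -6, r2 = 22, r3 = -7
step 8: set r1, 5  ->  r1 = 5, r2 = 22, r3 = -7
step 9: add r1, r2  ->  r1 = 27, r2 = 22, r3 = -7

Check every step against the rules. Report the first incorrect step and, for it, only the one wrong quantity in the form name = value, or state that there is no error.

Recomputing the run from the initial state:
step 1: r1 = 1, r2 = 3, r3 = 8
step 2: r1 = 1, r2 = 3, r3 = 7
step 3: r1 = 1, r2 = 2, r3 = 7
step 4: r1 = 1, r2 = 7, r3 = 7
step 5: r1 = 1, r2 = 14, r3 = 7
step 6: r1 = -6, r2 = 14, r3 = 7
step 7: r1 = -6, r2 = 14, r3 = -7
step 8: r1 = 5, r2 = 14, r3 = -7
step 9: r1 = 19, r2 = 14, r3 = -7
The first disagreement with the record is at step 5, where the value should be r2 = 14.

step 5, r2 = 14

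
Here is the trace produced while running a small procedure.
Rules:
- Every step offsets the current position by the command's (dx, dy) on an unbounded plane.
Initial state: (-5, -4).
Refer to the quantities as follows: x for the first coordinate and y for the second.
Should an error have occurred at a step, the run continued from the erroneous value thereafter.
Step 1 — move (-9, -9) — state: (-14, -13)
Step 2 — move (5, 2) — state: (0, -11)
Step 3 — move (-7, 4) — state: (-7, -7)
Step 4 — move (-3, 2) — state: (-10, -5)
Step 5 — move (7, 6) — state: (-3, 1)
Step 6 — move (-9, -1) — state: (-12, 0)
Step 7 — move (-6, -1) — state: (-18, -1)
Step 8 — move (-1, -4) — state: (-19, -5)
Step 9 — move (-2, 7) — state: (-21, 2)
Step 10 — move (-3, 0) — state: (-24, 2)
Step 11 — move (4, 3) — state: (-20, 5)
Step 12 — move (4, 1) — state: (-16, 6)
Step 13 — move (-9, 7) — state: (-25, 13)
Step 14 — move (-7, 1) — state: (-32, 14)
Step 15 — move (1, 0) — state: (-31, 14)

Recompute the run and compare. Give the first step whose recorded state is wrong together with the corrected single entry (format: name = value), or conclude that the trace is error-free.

Recomputing the run from the initial state:
step 1: x = -14, y = -13
step 2: x = -9, y = -11
step 3: x = -16, y = -7
step 4: x = -19, y = -5
step 5: x = -12, y = 1
step 6: x = -21, y = 0
step 7: x = -27, y = -1
step 8: x = -28, y = -5
step 9: x = -30, y = 2
step 10: x = -33, y = 2
step 11: x = -29, y = 5
step 12: x = -25, y = 6
step 13: x = -34, y = 13
step 14: x = -41, y = 14
step 15: x = -40, y = 14
The first disagreement with the trace is at step 2, where the value should be x = -9.

step 2, x = -9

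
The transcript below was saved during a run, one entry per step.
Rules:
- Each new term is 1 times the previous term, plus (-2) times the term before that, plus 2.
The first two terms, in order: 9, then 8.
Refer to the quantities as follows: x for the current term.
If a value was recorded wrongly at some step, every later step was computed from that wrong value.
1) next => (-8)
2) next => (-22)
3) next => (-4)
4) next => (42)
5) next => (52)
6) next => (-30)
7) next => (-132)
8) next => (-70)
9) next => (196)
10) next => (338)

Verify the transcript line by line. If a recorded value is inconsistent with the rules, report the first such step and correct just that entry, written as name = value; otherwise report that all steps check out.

Step 1: x = 1*(8) + (-2)*(9) + (2) = -8 — matches.
Step 2: x = 1*(-8) + (-2)*(8) + (2) = -22 — consistent with the transcript.
Step 3: x = 1*(-22) + (-2)*(-8) + (2) = -4 — no discrepancy.
Step 4: x = 1*(-4) + (-2)*(-22) + (2) = 42 — verified.
Step 5: x = 1*(42) + (-2)*(-4) + (2) = 52 — agrees with the transcript.
Step 6: x = 1*(52) + (-2)*(42) + (2) = -30 — confirmed correct.
Step 7: x = 1*(-30) + (-2)*(52) + (2) = -132 — checks out.
Step 8: x = 1*(-132) + (-2)*(-30) + (2) = -70 — checks out.
Step 9: x = 1*(-70) + (-2)*(-132) + (2) = 196 — agrees with the transcript.
Step 10: x = 1*(196) + (-2)*(-70) + (2) = 338 — agrees with the transcript.
Each recorded entry agrees with the recomputation.

no error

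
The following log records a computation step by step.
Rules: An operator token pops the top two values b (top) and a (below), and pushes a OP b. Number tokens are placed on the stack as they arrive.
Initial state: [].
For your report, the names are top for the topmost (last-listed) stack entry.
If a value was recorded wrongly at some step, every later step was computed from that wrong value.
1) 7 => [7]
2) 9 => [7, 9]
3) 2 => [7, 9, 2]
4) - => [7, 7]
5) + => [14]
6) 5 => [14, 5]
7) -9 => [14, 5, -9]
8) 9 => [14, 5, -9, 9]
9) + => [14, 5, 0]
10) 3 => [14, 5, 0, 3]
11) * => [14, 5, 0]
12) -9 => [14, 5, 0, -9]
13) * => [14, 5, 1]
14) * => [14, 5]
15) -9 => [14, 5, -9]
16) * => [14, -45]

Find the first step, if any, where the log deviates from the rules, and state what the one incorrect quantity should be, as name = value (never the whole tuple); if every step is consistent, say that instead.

step 13, top = 0

Recomputing the run from the initial state:
step 1: [7]
step 2: [7, 9]
step 3: [7, 9, 2]
step 4: [7, 7]
step 5: [14]
step 6: [14, 5]
step 7: [14, 5, -9]
step 8: [14, 5, -9, 9]
step 9: [14, 5, 0]
step 10: [14, 5, 0, 3]
step 11: [14, 5, 0]
step 12: [14, 5, 0, -9]
step 13: [14, 5, 0]
step 14: [14, 0]
step 15: [14, 0, -9]
step 16: [14, 0]
The first disagreement with the log is at step 13, where the value should be top = 0.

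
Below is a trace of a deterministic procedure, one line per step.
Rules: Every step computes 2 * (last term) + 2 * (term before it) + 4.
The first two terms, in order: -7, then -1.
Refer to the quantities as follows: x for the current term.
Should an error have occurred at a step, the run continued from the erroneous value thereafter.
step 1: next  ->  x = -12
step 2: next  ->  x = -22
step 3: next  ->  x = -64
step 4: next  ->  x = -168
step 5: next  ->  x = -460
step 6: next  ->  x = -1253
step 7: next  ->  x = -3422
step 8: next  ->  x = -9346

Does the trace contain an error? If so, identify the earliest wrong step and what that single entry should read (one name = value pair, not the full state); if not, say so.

step 6, x = -1252

Step 1: x = 2*(-1) + (2)*(-7) + (4) = -12 — checks out.
Step 2: x = 2*(-12) + (2)*(-1) + (4) = -22 — agrees with the trace.
Step 3: x = 2*(-22) + (2)*(-12) + (4) = -64 — no discrepancy.
Step 4: x = 2*(-64) + (2)*(-22) + (4) = -168 — same as recorded.
Step 5: x = 2*(-168) + (2)*(-64) + (4) = -460 — matches.
Step 6: x = 2*(-460) + (2)*(-168) + (4) = -1252 — the trace disagrees here.
So the first discrepancy is step 6, where the right value is x = -1252.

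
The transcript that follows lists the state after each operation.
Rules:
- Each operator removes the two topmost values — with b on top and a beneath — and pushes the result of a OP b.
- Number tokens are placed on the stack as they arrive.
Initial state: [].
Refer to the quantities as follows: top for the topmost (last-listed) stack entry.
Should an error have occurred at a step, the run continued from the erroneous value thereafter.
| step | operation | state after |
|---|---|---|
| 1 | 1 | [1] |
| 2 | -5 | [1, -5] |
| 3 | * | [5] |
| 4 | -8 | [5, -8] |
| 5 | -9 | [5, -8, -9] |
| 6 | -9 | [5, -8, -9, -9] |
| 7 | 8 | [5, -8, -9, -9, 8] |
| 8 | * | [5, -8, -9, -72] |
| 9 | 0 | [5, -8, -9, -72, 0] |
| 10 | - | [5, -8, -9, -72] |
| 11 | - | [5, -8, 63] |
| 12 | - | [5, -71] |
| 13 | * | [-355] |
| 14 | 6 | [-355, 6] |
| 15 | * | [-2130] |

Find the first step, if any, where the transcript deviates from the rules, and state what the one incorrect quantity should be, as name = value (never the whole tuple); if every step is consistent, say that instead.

step 3, top = -5

step 1: push 1: top = 1 -> consistent with the transcript
step 2: push -5: top = -5 -> exactly as logged
step 3: 1 * -5 = -5 -> a discrepancy with the transcript
That makes step 3 the first incorrect line — top = -5 is what it should show.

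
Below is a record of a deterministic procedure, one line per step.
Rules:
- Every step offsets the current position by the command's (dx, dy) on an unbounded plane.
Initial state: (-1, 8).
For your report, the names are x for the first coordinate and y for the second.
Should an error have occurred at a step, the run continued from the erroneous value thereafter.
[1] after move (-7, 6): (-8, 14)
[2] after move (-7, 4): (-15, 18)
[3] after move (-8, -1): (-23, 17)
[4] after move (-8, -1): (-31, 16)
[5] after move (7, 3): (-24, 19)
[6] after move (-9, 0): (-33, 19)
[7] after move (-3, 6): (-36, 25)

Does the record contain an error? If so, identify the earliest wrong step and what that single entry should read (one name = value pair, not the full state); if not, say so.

1. x = -1 + (-7) = -8, y = 8 + (6) = 14 (matches)
2. x = -8 + (-7) = -15, y = 14 + (4) = 18 (consistent with the record)
3. x = -15 + (-8) = -23, y = 18 + (-1) = 17 (exactly as logged)
4. x = -23 + (-8) = -31, y = 17 + (-1) = 16 (matches)
5. x = -31 + (7) = -24, y = 16 + (3) = 19 (consistent with the record)
6. x = -24 + (-9) = -33, y = 19 + (0) = 19 (checks out)
7. x = -33 + (-3) = -36, y = 19 + (6) = 25 (verified)
All steps check out; nothing to correct.

no error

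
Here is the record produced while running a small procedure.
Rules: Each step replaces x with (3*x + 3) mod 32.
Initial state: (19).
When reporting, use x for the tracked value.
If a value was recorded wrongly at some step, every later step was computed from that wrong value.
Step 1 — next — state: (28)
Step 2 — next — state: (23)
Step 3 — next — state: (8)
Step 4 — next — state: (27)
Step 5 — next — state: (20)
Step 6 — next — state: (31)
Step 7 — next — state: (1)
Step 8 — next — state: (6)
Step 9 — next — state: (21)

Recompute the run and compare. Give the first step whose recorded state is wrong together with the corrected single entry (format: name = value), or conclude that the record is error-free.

Recomputing the run from the initial state:
step 1: x = 28
step 2: x = 23
step 3: x = 8
step 4: x = 27
step 5: x = 20
step 6: x = 31
step 7: x = 0
step 8: x = 3
step 9: x = 12
The first disagreement with the record is at step 7, where the value should be x = 0.

step 7, x = 0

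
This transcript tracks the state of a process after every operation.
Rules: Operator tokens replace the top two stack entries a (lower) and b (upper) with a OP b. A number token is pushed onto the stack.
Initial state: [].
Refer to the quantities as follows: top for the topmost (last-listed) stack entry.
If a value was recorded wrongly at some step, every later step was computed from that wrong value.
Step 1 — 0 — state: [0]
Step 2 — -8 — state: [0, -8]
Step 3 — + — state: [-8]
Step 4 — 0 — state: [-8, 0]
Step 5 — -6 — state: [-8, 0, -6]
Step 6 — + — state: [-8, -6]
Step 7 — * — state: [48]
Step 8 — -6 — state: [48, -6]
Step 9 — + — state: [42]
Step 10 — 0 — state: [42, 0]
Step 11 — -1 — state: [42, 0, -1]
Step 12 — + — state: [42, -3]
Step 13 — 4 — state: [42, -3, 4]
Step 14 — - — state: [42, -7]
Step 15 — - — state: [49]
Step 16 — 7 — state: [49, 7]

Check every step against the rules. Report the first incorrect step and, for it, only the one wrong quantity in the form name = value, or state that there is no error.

step 12, top = -1

step 1: push 0: top = 0 -> no discrepancy
step 2: push -8: top = -8 -> same as recorded
step 3: 0 + -8 = -8 -> no discrepancy
step 4: push 0: top = 0 -> confirmed correct
step 5: push -6: top = -6 -> in agreement
step 6: 0 + -6 = -6 -> same as recorded
step 7: -8 * -6 = 48 -> confirmed correct
step 8: push -6: top = -6 -> verified
step 9: 48 + -6 = 42 -> confirmed correct
step 10: push 0: top = 0 -> checks out
step 11: push -1: top = -1 -> consistent with the transcript
step 12: 0 + -1 = -1 -> the transcript has a different value
First deviation found at step 12; the corrected entry is top = -1.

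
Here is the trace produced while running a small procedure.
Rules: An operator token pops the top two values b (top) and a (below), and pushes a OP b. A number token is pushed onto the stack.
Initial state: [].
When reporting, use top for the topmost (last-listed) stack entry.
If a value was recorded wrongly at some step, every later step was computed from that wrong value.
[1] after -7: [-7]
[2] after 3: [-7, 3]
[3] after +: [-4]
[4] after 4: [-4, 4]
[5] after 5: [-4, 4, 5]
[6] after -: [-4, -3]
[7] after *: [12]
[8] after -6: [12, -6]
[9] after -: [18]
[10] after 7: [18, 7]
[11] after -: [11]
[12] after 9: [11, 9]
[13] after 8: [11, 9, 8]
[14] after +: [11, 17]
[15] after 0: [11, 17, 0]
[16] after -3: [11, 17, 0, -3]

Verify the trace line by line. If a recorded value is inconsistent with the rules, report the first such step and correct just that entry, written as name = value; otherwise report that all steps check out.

step 6, top = -1

Recomputing the run from the initial state:
step 1: [-7]
step 2: [-7, 3]
step 3: [-4]
step 4: [-4, 4]
step 5: [-4, 4, 5]
step 6: [-4, -1]
step 7: [4]
step 8: [4, -6]
step 9: [10]
step 10: [10, 7]
step 11: [3]
step 12: [3, 9]
step 13: [3, 9, 8]
step 14: [3, 17]
step 15: [3, 17, 0]
step 16: [3, 17, 0, -3]
The first disagreement with the trace is at step 6, where the value should be top = -1.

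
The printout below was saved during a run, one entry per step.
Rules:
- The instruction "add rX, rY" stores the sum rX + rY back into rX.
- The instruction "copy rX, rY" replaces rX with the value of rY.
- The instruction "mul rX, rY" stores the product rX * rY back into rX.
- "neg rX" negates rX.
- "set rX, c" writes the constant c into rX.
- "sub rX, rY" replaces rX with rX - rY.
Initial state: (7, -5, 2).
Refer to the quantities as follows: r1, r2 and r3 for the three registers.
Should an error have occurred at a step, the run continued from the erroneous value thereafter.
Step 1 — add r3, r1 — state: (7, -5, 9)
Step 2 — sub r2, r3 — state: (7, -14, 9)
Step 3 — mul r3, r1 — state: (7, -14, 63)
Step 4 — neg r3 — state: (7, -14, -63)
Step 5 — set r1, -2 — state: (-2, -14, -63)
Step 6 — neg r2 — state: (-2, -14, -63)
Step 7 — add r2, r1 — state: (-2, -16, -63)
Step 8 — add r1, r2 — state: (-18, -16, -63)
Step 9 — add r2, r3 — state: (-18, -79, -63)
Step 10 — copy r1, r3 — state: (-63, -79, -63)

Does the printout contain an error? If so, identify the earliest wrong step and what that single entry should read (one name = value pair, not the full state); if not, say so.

1. r3 = 2 + 7 = 9 (agrees with the printout)
2. r2 = -5 - 9 = -14 (no discrepancy)
3. r3 = 9 * 7 = 63 (matches)
4. r3 = -(63) = -63 (confirmed correct)
5. r1 = -2 (matches)
6. r2 = -(-14) = 14 (the recorded entry deviates here)
So the first discrepancy is step 6, where the right value is r2 = 14.

step 6, r2 = 14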